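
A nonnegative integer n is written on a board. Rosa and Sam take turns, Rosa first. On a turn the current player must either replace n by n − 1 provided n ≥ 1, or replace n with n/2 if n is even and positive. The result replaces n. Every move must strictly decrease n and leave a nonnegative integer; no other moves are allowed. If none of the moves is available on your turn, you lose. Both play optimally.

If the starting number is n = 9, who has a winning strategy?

Positions with no move are L. A position that does have a move is losing for the player to move precisely when every available move leads to a winning position for the opponent. Fill in the labels:
n=0: no move → L
n=1: W (go to 0, an L position)
n=2: L (sole option 1(W) is W)
n=3: W (go to 2, an L position)
n=4: W (go to 2, an L position)
n=5: L (sole option 4(W) is W)
n=6: W (go to 5, an L position)
n=7: L (sole option 6(W) is W)
n=8: W (go to 7, an L position)
n=9: L (sole option 8(W) is W)
Every move from 9 reaches a W position, so the mover loses.

Sam wins.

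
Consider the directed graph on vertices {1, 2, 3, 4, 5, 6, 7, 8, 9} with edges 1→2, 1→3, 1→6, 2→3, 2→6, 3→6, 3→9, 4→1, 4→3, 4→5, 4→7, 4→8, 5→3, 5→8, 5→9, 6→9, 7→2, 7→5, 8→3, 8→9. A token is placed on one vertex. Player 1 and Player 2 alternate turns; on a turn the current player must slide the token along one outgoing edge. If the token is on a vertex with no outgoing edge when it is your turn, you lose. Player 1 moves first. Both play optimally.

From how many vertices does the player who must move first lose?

Use the standard recursion: the mover loses at a terminal position; elsewhere, the mover wins exactly when some move hands the opponent an L position.
Every edge goes from a vertex to one that appears earlier in the order 9, 6, 3, 8, 2, 5, 7, 1, 4, so processing vertices in that order labels each vertex after all of its successors.
9: no outgoing edge → L
6: reaches L-position 9 → W
3: reaches L-position 9 → W
8: reaches L-position 9 → W
2: only reaches 3(W), 6(W), all W → L
5: reaches L-position 9 → W
7: reaches L-position 2 → W
1: reaches L-position 2 → W
4: only reaches 1(W), 7(W), 5(W), 8(W), 3(W), all W → L
The L vertices are 2, 4, 9; that is 3 in all.

3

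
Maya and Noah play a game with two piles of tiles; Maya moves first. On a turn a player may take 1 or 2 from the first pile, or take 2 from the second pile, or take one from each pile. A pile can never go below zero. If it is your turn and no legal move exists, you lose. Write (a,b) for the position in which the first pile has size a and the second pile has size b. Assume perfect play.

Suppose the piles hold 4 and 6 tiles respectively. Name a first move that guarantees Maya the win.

Label each position W (a win for the player to move) or L (a loss). A position with no legal move is L; any other position is W exactly when some move reaches an L, and L when every move reaches a W.
No move ever increases a pile, so every position that can arise here has a ≤ 4 and b ≤ 6; it is enough to label the cells with 0 ≤ a ≤ 4 and 0 ≤ b ≤ 6.
Every move lowers a or b (never raises either), so fill the grid row by row in increasing a, and left to right within a row: each cell's successors are then already labelled.
      b=0  b=1  b=2  b=3  b=4  b=5  b=6
a=0:    L    L    W    W    L    L    W
a=1:    W    W    W    L    W    W    W
a=2:    W    W    L    W    W    W    L
a=3:    L    L    W    W    L    L    W
a=4:    W    W    W    L    W    W    W
Cells with no legal move (terminal, hence L): (0,0), (0,1).
The remaining L cells, each justified by listing all of its moves:
(0,4): the only move is to (0,2)(W), a W ⇒ L
(0,5): the only move is to (0,3)(W), a W ⇒ L
(1,3): moves to (0,3)(W), (1,1)(W), (0,2)(W); every one is W ⇒ L
(2,2): moves to (1,2)(W), (0,2)(W), (2,0)(W), (1,1)(W); every one is W ⇒ L
(2,6): moves to (1,6)(W), (0,6)(W), (2,4)(W), (1,5)(W); every one is W ⇒ L
(3,0): moves to (2,0)(W), (1,0)(W); every one is W ⇒ L
(3,1): moves to (2,1)(W), (1,1)(W), (2,0)(W); every one is W ⇒ L
(3,4): moves to (2,4)(W), (1,4)(W), (3,2)(W), (2,3)(W); every one is W ⇒ L
(3,5): moves to (2,5)(W), (1,5)(W), (3,3)(W), (2,4)(W); every one is W ⇒ L
(4,3): moves to (3,3)(W), (2,3)(W), (4,1)(W), (3,2)(W); every one is W ⇒ L
Every other cell has at least one move into one of the L cells above, so it is W.
From (4,6), the L positions reachable in one move are: (2,6), (3,5). Any move reaching one of these is winning.

Move to (2,6).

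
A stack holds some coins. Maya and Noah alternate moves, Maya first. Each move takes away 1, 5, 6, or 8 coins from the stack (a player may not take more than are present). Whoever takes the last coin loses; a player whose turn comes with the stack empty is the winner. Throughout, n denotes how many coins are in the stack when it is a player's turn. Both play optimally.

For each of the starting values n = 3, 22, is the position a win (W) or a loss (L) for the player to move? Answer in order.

3: L, 22: W

Positions with no move are W. A position that does have a move is losing for the player to move precisely when every available move leads to a winning position for the opponent. Fill in the labels:
n=0: no move; the opponent has just taken the last coin and therefore loses → W
n=1: →0(W) only, which is W, so L
n=2: →1(L), so W
n=3: →2(W) only, which is W, so L
n=4: →3(L), so W
n=5: →4(W), 0(W) — all W, so L
n=6: →5(L), so W
n=7: →1(L), so W
n=8: →3(L), so W
n=9: →3(L), so W
n=10: →5(L), so W
n=11: →5(L), so W
n=12: →11(W), 7(W), 6(W), 4(W) — all W, so L
n=13: →12(L), so W
n=14: →13(W), 9(W), 8(W), 6(W) — all W, so L
n=15: →14(L), so W
n=16: →15(W), 11(W), 10(W), 8(W) — all W, so L
n=17: →16(L), so W
n=18: →12(L), so W
n=19: →14(L), so W
n=20: →14(L), so W
n=21: →16(L), so W
n=22: →16(L), so W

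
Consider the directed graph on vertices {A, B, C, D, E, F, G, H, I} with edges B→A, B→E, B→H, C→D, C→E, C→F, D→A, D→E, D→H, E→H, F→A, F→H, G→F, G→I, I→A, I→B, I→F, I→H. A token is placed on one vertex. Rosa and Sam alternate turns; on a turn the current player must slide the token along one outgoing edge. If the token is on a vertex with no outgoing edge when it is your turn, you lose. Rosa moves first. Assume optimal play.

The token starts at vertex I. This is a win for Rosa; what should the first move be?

Move to A.

Build the W/L table. Terminal = L. A non-terminal position is W if it has a move to some L; otherwise it is L.
Every edge goes from a vertex to one that appears earlier in the order H, A, E, D, F, C, B, I, G, so processing vertices in that order labels each vertex after all of its successors.
H: no outgoing edge → L
A: no outgoing edge → L
E: W (go to H, an L position)
D: W (go to A, an L position)
F: W (go to A, an L position)
C: L (options F(W), D(W), E(W) are all W)
B: W (go to A, an L position)
I: W (go to A, an L position)
G: L (options I(W), F(W) are all W)
From I, the L positions reachable in one move are: A, H. Any move reaching one of these is winning.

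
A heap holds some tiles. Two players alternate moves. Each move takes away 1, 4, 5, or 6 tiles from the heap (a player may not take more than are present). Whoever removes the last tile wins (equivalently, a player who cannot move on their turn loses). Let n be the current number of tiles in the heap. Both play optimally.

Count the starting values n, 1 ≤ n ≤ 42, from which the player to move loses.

Work bottom-up. With no move the player to move loses. Otherwise the position is W if at least one move leads to an L position for the opponent, and L if every move leads to a W.
n=0: no move → L
n=1: reaches L-position 0 → W
n=2: only reaches 1(W), which is W → L
n=3: reaches L-position 2 → W
n=4: reaches L-position 0 → W
n=5: reaches L-position 0 → W
n=6: reaches L-position 2 → W
n=7: reaches L-position 2 → W
n=8: reaches L-position 2 → W
n=9: only reaches 8(W), 5(W), 4(W), 3(W), all W → L
n=10: reaches L-position 9 → W
n=11: only reaches 10(W), 7(W), 6(W), 5(W), all W → L
n=12: reaches L-position 11 → W
n=13: reaches L-position 9 → W
n=14: reaches L-position 9 → W
n=15: reaches L-position 11 → W
n=16: reaches L-position 11 → W
n=17: reaches L-position 11 → W
n=18: only reaches 17(W), 14(W), 13(W), 12(W), all W → L
n=19: reaches L-position 18 → W
n=20: only reaches 19(W), 16(W), 15(W), 14(W), all W → L
n=21: reaches L-position 20 → W
n=22: reaches L-position 18 → W
n=23: reaches L-position 18 → W
n=24: reaches L-position 20 → W
n=25: reaches L-position 20 → W
n=26: reaches L-position 20 → W
n=27: only reaches 26(W), 23(W), 22(W), 21(W), all W → L
n=28: reaches L-position 27 → W
n=29: only reaches 28(W), 25(W), 24(W), 23(W), all W → L
n=30: reaches L-position 29 → W
n=31: reaches L-position 27 → W
n=32: reaches L-position 27 → W
n=33: reaches L-position 29 → W
n=34: reaches L-position 29 → W
n=35: reaches L-position 29 → W
n=36: only reaches 35(W), 32(W), 31(W), 30(W), all W → L
n=37: reaches L-position 36 → W
n=38: only reaches 37(W), 34(W), 33(W), 32(W), all W → L
n=39: reaches L-position 38 → W
n=40: reaches L-position 36 → W
n=41: reaches L-position 36 → W
n=42: reaches L-position 38 → W
L entries with 1 ≤ n ≤ 42 (n=0 is outside the asked range and is not counted): n = 2, 9, 11, 18, 20, 27, 29, 36, 38; that makes 9.

9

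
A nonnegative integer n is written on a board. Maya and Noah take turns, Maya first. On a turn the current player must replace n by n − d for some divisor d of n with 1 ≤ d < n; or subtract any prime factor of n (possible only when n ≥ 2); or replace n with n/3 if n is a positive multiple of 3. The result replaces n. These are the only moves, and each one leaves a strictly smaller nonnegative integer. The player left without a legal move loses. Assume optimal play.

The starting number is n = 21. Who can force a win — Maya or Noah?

Build the W/L table. Terminal = L. A non-terminal position is W if it has a move to some L; otherwise it is L.
n=0: no move → L
n=1: no move → L
n=2: W (go to 0, an L position)
n=3: W (go to 0, an L position)
n=4: L (options 2(W), 3(W) are all W)
n=5: W (go to 0, an L position)
n=6: W (go to 4, an L position)
n=7: W (go to 0, an L position)
n=8: W (go to 4, an L position)
n=9: L (options 3(W), 6(W), 8(W) are all W)
n=10: W (go to 9, an L position)
n=11: W (go to 0, an L position)
n=12: W (go to 4, an L position)
n=13: W (go to 0, an L position)
n=14: L (options 7(W), 12(W), 13(W) are all W)
n=15: W (go to 14, an L position)
n=16: W (go to 14, an L position)
n=17: W (go to 0, an L position)
n=18: W (go to 9, an L position)
n=19: W (go to 0, an L position)
n=20: L (options 10(W), 15(W), 16(W), 18(W), 19(W) are all W)
n=21: W (go to 14, an L position)
The starting position 21 is W: Maya should move to 14, handing over an L position.

Maya wins.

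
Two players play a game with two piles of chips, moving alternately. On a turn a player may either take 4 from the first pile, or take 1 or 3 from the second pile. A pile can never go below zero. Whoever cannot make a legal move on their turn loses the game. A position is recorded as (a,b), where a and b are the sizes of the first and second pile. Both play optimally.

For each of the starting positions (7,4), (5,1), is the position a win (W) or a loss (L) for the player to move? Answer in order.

Work bottom-up. With no move the player to move loses. Otherwise the position is W if at least one move leads to an L position for the opponent, and L if every move leads to a W.
No move ever increases a pile, so every position that can arise here has a ≤ 7 and b ≤ 4; it is enough to label the cells with 0 ≤ a ≤ 7 and 0 ≤ b ≤ 4.
Every move lowers a or b (never raises either), so fill the grid row by row in increasing a, and left to right within a row: each cell's successors are then already labelled.
      b=0  b=1  b=2  b=3  b=4
a=0:    L    W    L    W    L
a=1:    L    W    L    W    L
a=2:    L    W    L    W    L
a=3:    L    W    L    W    L
a=4:    W    L    W    L    W
a=5:    W    L    W    L    W
a=6:    W    L    W    L    W
a=7:    W    L    W    L    W
Cells with no legal move (terminal, hence L): (0,0), (1,0), (2,0), (3,0).
The remaining L cells, each justified by listing all of its moves:
(0,2): →(0,1)(W) only, which is W, so L
(0,4): →(0,3)(W), (0,1)(W) — all W, so L
(1,2): →(1,1)(W) only, which is W, so L
(1,4): →(1,3)(W), (1,1)(W) — all W, so L
(2,2): →(2,1)(W) only, which is W, so L
(2,4): →(2,3)(W), (2,1)(W) — all W, so L
(3,2): →(3,1)(W) only, which is W, so L
(3,4): →(3,3)(W), (3,1)(W) — all W, so L
(4,1): →(0,1)(W), (4,0)(W) — all W, so L
(4,3): →(0,3)(W), (4,2)(W), (4,0)(W) — all W, so L
(5,1): →(1,1)(W), (5,0)(W) — all W, so L
(5,3): →(1,3)(W), (5,2)(W), (5,0)(W) — all W, so L
(6,1): →(2,1)(W), (6,0)(W) — all W, so L
(6,3): →(2,3)(W), (6,2)(W), (6,0)(W) — all W, so L
(7,1): →(3,1)(W), (7,0)(W) — all W, so L
(7,3): →(3,3)(W), (7,2)(W), (7,0)(W) — all W, so L
Every other cell has at least one move into one of the L cells above, so it is W.
(7,4): the move to (3,4) reaches an L cell, so W
(5,1): one of the L cells justified above, so L

(7,4): W, (5,1): L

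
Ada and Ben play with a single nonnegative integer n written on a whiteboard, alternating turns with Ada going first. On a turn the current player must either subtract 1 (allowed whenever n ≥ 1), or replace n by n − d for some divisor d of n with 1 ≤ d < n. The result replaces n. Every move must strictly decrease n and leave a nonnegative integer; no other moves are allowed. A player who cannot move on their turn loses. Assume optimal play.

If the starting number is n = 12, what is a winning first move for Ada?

Move to 9.

Positions with no move are L. A position that does have a move is losing for the player to move precisely when every available move leads to a winning position for the opponent. Fill in the labels:
n=0: no move → L
n=1: →0(L), so W
n=2: →1(W) only, which is W, so L
n=3: →2(L), so W
n=4: →2(L), so W
n=5: →4(W) only, which is W, so L
n=6: →5(L), so W
n=7: →6(W) only, which is W, so L
n=8: →7(L), so W
n=9: →6(W), 8(W) — all W, so L
n=10: →5(L), so W
n=11: →10(W) only, which is W, so L
n=12: →9(L), so W
From 12, the L positions reachable in one move are: 9, 11. Any move reaching one of these is winning.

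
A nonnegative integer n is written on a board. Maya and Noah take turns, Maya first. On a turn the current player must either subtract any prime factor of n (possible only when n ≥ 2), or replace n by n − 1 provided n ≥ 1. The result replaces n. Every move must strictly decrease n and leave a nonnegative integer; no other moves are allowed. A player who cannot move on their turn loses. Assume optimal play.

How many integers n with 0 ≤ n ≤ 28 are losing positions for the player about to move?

Classify positions by backward induction: terminal positions (no move available) are L. From any other position, the mover wins iff some move reaches an L.
n=0: no move → L
n=1: can move to 0, which is L ⇒ W
n=2: can move to 0, which is L ⇒ W
n=3: can move to 0, which is L ⇒ W
n=4: moves to 2(W), 3(W); every one is W ⇒ L
n=5: can move to 0, which is L ⇒ W
n=6: can move to 4, which is L ⇒ W
n=7: can move to 0, which is L ⇒ W
n=8: moves to 6(W), 7(W); every one is W ⇒ L
n=9: can move to 8, which is L ⇒ W
n=10: can move to 8, which is L ⇒ W
n=11: can move to 0, which is L ⇒ W
n=12: moves to 9(W), 10(W), 11(W); every one is W ⇒ L
n=13: can move to 0, which is L ⇒ W
n=14: can move to 12, which is L ⇒ W
n=15: can move to 12, which is L ⇒ W
n=16: moves to 14(W), 15(W); every one is W ⇒ L
n=17: can move to 0, which is L ⇒ W
n=18: can move to 16, which is L ⇒ W
n=19: can move to 0, which is L ⇒ W
n=20: moves to 15(W), 18(W), 19(W); every one is W ⇒ L
n=21: can move to 20, which is L ⇒ W
n=22: can move to 20, which is L ⇒ W
n=23: can move to 0, which is L ⇒ W
n=24: moves to 21(W), 22(W), 23(W); every one is W ⇒ L
n=25: can move to 20, which is L ⇒ W
n=26: can move to 24, which is L ⇒ W
n=27: can move to 24, which is L ⇒ W
n=28: moves to 21(W), 26(W), 27(W); every one is W ⇒ L
L entries with 0 ≤ n ≤ 28: n = 0, 4, 8, 12, 16, 20, 24, 28; that makes 8.

8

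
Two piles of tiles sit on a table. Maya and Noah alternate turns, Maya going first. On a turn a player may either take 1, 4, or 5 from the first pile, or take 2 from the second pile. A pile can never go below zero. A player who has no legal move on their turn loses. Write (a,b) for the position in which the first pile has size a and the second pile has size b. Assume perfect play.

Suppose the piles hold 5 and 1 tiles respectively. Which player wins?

Maya wins.

Use the standard recursion: the mover loses at a terminal position; elsewhere, the mover wins exactly when some move hands the opponent an L position.
No move ever increases a pile, so every position that can arise here has a ≤ 5 and b ≤ 1; it is enough to label the cells with 0 ≤ a ≤ 5 and 0 ≤ b ≤ 1.
Every move lowers a or b (never raises either), so fill the grid row by row in increasing a, and left to right within a row: each cell's successors are then already labelled.
      b=0  b=1
a=0:    L    L
a=1:    W    W
a=2:    L    L
a=3:    W    W
a=4:    W    W
a=5:    W    W
Cells with no legal move (terminal, hence L): (0,0), (0,1).
The remaining L cells, each justified by listing all of its moves:
(2,0): →(1,0)(W) only, which is W, so L
(2,1): →(1,1)(W) only, which is W, so L
Every other cell has at least one move into one of the L cells above, so it is W.
The starting position (5,1) is W: Maya should move to (0,1), handing over an L position.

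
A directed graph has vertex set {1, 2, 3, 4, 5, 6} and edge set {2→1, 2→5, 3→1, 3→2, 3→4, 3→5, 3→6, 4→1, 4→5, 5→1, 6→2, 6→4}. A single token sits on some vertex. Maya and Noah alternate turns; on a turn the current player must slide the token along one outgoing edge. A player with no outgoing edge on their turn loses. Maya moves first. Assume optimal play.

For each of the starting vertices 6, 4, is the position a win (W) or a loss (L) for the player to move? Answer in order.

6: L, 4: W

Use the standard recursion: the mover loses at a terminal position; elsewhere, the mover wins exactly when some move hands the opponent an L position.
Every edge goes from a vertex to one that appears earlier in the order 1, 5, 2, 4, 6, 3, so processing vertices in that order labels each vertex after all of its successors.
1: no outgoing edge → L
5: →1(L), so W
2: →1(L), so W
4: →1(L), so W
6: →4(W), 2(W) — all W, so L
3: →6(L), so W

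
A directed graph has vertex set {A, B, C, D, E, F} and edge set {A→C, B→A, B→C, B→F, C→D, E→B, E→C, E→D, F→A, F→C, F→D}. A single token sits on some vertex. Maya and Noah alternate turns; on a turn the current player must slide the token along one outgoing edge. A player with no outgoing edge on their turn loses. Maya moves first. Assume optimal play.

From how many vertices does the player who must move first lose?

2

Positions with no move are L. A position that does have a move is losing for the player to move precisely when every available move leads to a winning position for the opponent. Fill in the labels:
Every edge goes from a vertex to one that appears earlier in the order D, C, A, F, B, E, so processing vertices in that order labels each vertex after all of its successors.
D: no outgoing edge → L
C: can move to D, which is L ⇒ W
A: the only move is to C(W), a W ⇒ L
F: can move to A, which is L ⇒ W
B: can move to A, which is L ⇒ W
E: can move to D, which is L ⇒ W
The L vertices are A, D; that is 2 in all.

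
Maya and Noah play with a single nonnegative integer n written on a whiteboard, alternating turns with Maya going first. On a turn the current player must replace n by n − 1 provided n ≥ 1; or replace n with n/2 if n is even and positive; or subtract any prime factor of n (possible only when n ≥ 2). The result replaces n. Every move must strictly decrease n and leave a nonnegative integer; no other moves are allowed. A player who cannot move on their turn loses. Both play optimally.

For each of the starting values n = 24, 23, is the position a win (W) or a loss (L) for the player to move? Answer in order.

Build the W/L table. Terminal = L. A non-terminal position is W if it has a move to some L; otherwise it is L.
n=0: no move → L
n=1: reaches L-position 0 → W
n=2: reaches L-position 0 → W
n=3: reaches L-position 0 → W
n=4: only reaches 2(W), 3(W), all W → L
n=5: reaches L-position 0 → W
n=6: reaches L-position 4 → W
n=7: reaches L-position 0 → W
n=8: reaches L-position 4 → W
n=9: only reaches 6(W), 8(W), all W → L
n=10: reaches L-position 9 → W
n=11: reaches L-position 0 → W
n=12: reaches L-position 9 → W
n=13: reaches L-position 0 → W
n=14: only reaches 7(W), 12(W), 13(W), all W → L
n=15: reaches L-position 14 → W
n=16: reaches L-position 14 → W
n=17: reaches L-position 0 → W
n=18: reaches L-position 9 → W
n=19: reaches L-position 0 → W
n=20: only reaches 10(W), 15(W), 18(W), 19(W), all W → L
n=21: reaches L-position 14 → W
n=22: reaches L-position 20 → W
n=23: reaches L-position 0 → W
n=24: only reaches 12(W), 21(W), 22(W), 23(W), all W → L

24: L, 23: W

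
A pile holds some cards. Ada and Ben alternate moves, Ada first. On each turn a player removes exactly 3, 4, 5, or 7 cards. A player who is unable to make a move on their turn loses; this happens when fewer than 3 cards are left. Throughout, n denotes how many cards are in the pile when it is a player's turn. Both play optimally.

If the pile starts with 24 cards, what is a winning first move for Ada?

Build the W/L table. Terminal = L. A non-terminal position is W if it has a move to some L; otherwise it is L.
n=0: no move → L
n=1: no move → L
n=2: no move → L
n=3: reaches L-position 0 → W
n=4: reaches L-position 1 → W
n=5: reaches L-position 2 → W
n=6: reaches L-position 2 → W
n=7: reaches L-position 2 → W
n=8: reaches L-position 1 → W
n=9: reaches L-position 2 → W
n=10: only reaches 7(W), 6(W), 5(W), 3(W), all W → L
n=11: only reaches 8(W), 7(W), 6(W), 4(W), all W → L
n=12: only reaches 9(W), 8(W), 7(W), 5(W), all W → L
n=13: reaches L-position 10 → W
n=14: reaches L-position 11 → W
n=15: reaches L-position 12 → W
n=16: reaches L-position 12 → W
n=17: reaches L-position 12 → W
n=18: reaches L-position 11 → W
n=19: reaches L-position 12 → W
n=20: only reaches 17(W), 16(W), 15(W), 13(W), all W → L
n=21: only reaches 18(W), 17(W), 16(W), 14(W), all W → L
n=22: only reaches 19(W), 18(W), 17(W), 15(W), all W → L
n=23: reaches L-position 20 → W
n=24: reaches L-position 21 → W
From 24, the L positions reachable in one move are: 21, 20. Any move reaching one of these is winning.

Remove 3, leaving 21.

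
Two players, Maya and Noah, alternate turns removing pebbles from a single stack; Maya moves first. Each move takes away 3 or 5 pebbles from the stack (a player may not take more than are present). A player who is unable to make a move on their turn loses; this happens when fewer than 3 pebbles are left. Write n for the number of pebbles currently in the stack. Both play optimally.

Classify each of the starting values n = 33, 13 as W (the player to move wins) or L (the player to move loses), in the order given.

33: L, 13: W

Label each position W (a win for the player to move) or L (a loss). A position with no legal move is L; any other position is W exactly when some move reaches an L, and L when every move reaches a W.
n=0: no move → L
n=1: no move → L
n=2: no move → L
n=3: →0(L), so W
n=4: →1(L), so W
n=5: →2(L), so W
n=6: →1(L), so W
n=7: →2(L), so W
n=8: →5(W), 3(W) — all W, so L
n=9: →6(W), 4(W) — all W, so L
n=10: →7(W), 5(W) — all W, so L
n=11: →8(L), so W
n=12: →9(L), so W
n=13: →10(L), so W
n=14: →9(L), so W
n=15: →10(L), so W
n=16: →13(W), 11(W) — all W, so L
n=17: →14(W), 12(W) — all W, so L
n=18: →15(W), 13(W) — all W, so L
n=19: →16(L), so W
n=20: →17(L), so W
n=21: →18(L), so W
n=22: →17(L), so W
n=23: →18(L), so W
n=24: →21(W), 19(W) — all W, so L
n=25: →22(W), 20(W) — all W, so L
n=26: →23(W), 21(W) — all W, so L
n=27: →24(L), so W
n=28: →25(L), so W
n=29: →26(L), so W
n=30: →25(L), so W
n=31: →26(L), so W
n=32: →29(W), 27(W) — all W, so L
n=33: →30(W), 28(W) — all W, so L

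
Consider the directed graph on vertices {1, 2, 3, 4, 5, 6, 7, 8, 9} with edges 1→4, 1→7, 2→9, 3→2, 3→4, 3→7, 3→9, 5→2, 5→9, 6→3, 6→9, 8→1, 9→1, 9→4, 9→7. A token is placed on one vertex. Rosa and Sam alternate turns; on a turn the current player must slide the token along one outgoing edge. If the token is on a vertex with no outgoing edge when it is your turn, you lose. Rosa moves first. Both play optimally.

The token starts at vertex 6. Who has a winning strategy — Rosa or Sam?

Build the W/L table. Terminal = L. A non-terminal position is W if it has a move to some L; otherwise it is L.
Every edge goes from a vertex to one that appears earlier in the order 7, 4, 1, 9, 2, 3, 6, 5, 8, so processing vertices in that order labels each vertex after all of its successors.
7: no outgoing edge → L
4: no outgoing edge → L
1: W (go to 4, an L position)
9: W (go to 4, an L position)
2: L (sole option 9(W) is W)
3: W (go to 2, an L position)
6: L (options 3(W), 9(W) are all W)
5: W (go to 2, an L position)
8: L (sole option 1(W) is W)
The starting position 6 is L: whatever Rosa does, the opponent receives a W position.

Sam wins.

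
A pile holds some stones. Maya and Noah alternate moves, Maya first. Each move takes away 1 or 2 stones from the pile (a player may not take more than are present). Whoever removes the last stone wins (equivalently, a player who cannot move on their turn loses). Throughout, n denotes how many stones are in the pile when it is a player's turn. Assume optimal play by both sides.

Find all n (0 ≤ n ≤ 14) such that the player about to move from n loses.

Work bottom-up. With no move the player to move loses. Otherwise the position is W if at least one move leads to an L position for the opponent, and L if every move leads to a W.
n=0: no move → L
n=1: →0(L), so W
n=2: →0(L), so W
n=3: →2(W), 1(W) — all W, so L
n=4: →3(L), so W
n=5: →3(L), so W
n=6: →5(W), 4(W) — all W, so L
n=7: →6(L), so W
n=8: →6(L), so W
n=9: →8(W), 7(W) — all W, so L
n=10: →9(L), so W
n=11: →9(L), so W
n=12: →11(W), 10(W) — all W, so L
n=13: →12(L), so W
n=14: →12(L), so W
Reading off the rows marked L gives the requested list; there are 5 such values of n.

0, 3, 6, 9, 12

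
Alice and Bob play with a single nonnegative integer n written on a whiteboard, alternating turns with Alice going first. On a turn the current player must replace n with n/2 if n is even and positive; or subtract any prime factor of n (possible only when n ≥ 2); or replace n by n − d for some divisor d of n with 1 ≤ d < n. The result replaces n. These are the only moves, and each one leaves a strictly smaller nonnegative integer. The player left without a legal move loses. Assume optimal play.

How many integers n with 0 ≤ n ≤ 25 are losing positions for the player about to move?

6

Label each position W (a win for the player to move) or L (a loss). A position with no legal move is L; any other position is W exactly when some move reaches an L, and L when every move reaches a W.
n=0: no move → L
n=1: no move → L
n=2: →0(L), so W
n=3: →0(L), so W
n=4: →2(W), 3(W) — all W, so L
n=5: →0(L), so W
n=6: →4(L), so W
n=7: →0(L), so W
n=8: →4(L), so W
n=9: →6(W), 8(W) — all W, so L
n=10: →9(L), so W
n=11: →0(L), so W
n=12: →9(L), so W
n=13: →0(L), so W
n=14: →7(W), 12(W), 13(W) — all W, so L
n=15: →14(L), so W
n=16: →14(L), so W
n=17: →0(L), so W
n=18: →9(L), so W
n=19: →0(L), so W
n=20: →10(W), 15(W), 16(W), 18(W), 19(W) — all W, so L
n=21: →14(L), so W
n=22: →20(L), so W
n=23: →0(L), so W
n=24: →20(L), so W
n=25: →20(L), so W
L entries with 0 ≤ n ≤ 25: n = 0, 1, 4, 9, 14, 20; that makes 6.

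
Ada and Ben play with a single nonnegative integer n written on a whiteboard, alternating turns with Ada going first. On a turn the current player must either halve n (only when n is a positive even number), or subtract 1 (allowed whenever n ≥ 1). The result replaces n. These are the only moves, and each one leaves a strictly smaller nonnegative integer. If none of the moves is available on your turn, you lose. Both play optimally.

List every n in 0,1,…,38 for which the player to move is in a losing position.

0, 2, 5, 7, 9, 11, 13, 15, 17, 19, 21, 23, 25, 27, 29, 31, 33, 35, 37

Label each position W (a win for the player to move) or L (a loss). A position with no legal move is L; any other position is W exactly when some move reaches an L, and L when every move reaches a W.
n=0: no move → L
n=1: W (go to 0, an L position)
n=2: L (sole option 1(W) is W)
n=3: W (go to 2, an L position)
n=4: W (go to 2, an L position)
n=5: L (sole option 4(W) is W)
n=6: W (go to 5, an L position)
n=7: L (sole option 6(W) is W)
n=8: W (go to 7, an L position)
n=9: L (sole option 8(W) is W)
n=10: W (go to 5, an L position)
n=11: L (sole option 10(W) is W)
n=12: W (go to 11, an L position)
n=13: L (sole option 12(W) is W)
n=14: W (go to 7, an L position)
n=15: L (sole option 14(W) is W)
n=16: W (go to 15, an L position)
n=17: L (sole option 16(W) is W)
n=18: W (go to 9, an L position)
n=19: L (sole option 18(W) is W)
n=20: W (go to 19, an L position)
n=21: L (sole option 20(W) is W)
n=22: W (go to 11, an L position)
n=23: L (sole option 22(W) is W)
n=24: W (go to 23, an L position)
n=25: L (sole option 24(W) is W)
n=26: W (go to 13, an L position)
n=27: L (sole option 26(W) is W)
n=28: W (go to 27, an L position)
n=29: L (sole option 28(W) is W)
n=30: W (go to 15, an L position)
n=31: L (sole option 30(W) is W)
n=32: W (go to 31, an L position)
n=33: L (sole option 32(W) is W)
n=34: W (go to 17, an L position)
n=35: L (sole option 34(W) is W)
n=36: W (go to 35, an L position)
n=37: L (sole option 36(W) is W)
n=38: W (go to 19, an L position)
The losing starting values of n are exactly the entries labelled L in this table (19 of them).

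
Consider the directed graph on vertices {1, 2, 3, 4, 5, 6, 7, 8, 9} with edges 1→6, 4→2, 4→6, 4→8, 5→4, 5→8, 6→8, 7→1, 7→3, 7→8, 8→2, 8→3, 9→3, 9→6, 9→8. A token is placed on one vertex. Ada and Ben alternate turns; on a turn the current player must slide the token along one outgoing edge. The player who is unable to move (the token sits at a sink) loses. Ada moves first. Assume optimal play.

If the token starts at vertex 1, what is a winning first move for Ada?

Classify positions by backward induction: terminal positions (no move available) are L. From any other position, the mover wins iff some move reaches an L.
Every edge goes from a vertex to one that appears earlier in the order 3, 2, 8, 6, 4, 9, 1, 7, 5, so processing vertices in that order labels each vertex after all of its successors.
3: no outgoing edge → L
2: no outgoing edge → L
8: →2(L), so W
6: →8(W) only, which is W, so L
4: →6(L), so W
9: →6(L), so W
1: →6(L), so W
7: →3(L), so W
5: →4(W), 8(W) — all W, so L
From 1, the L positions reachable in one move are: 6.

Move to 6.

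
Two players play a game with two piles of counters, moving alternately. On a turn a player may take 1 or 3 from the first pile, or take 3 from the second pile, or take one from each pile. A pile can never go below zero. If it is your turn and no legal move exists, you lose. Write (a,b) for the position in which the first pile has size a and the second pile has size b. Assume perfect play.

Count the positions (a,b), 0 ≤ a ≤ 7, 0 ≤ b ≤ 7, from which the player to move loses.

Use the standard recursion: the mover loses at a terminal position; elsewhere, the mover wins exactly when some move hands the opponent an L position.
Every move lowers a or b (never raises either), so fill the grid row by row in increasing a, and left to right within a row: each cell's successors are then already labelled.
      b=0  b=1  b=2  b=3  b=4  b=5  b=6  b=7
a=0:    L    L    L    W    W    W    L    L
a=1:    W    W    W    W    L    L    W    W
a=2:    L    L    L    W    W    W    W    L
a=3:    W    W    W    W    L    L    W    W
a=4:    L    L    L    W    W    W    W    L
a=5:    W    W    W    W    L    L    L    W
a=6:    L    L    L    W    W    W    W    W
a=7:    W    W    W    W    L    L    L    W
Cells with no legal move (terminal, hence L): (0,0), (0,1), (0,2).
The remaining L cells, each justified by listing all of its moves:
(0,6): →(0,3)(W) only, which is W, so L
(0,7): →(0,4)(W) only, which is W, so L
(1,4): →(0,4)(W), (1,1)(W), (0,3)(W) — all W, so L
(1,5): →(0,5)(W), (1,2)(W), (0,4)(W) — all W, so L
(2,0): →(1,0)(W) only, which is W, so L
(2,1): →(1,1)(W), (1,0)(W) — all W, so L
(2,2): →(1,2)(W), (1,1)(W) — all W, so L
(2,7): →(1,7)(W), (2,4)(W), (1,6)(W) — all W, so L
(3,4): →(2,4)(W), (0,4)(W), (3,1)(W), (2,3)(W) — all W, so L
(3,5): →(2,5)(W), (0,5)(W), (3,2)(W), (2,4)(W) — all W, so L
(4,0): →(3,0)(W), (1,0)(W) — all W, so L
(4,1): →(3,1)(W), (1,1)(W), (3,0)(W) — all W, so L
(4,2): →(3,2)(W), (1,2)(W), (3,1)(W) — all W, so L
(4,7): →(3,7)(W), (1,7)(W), (4,4)(W), (3,6)(W) — all W, so L
(5,4): →(4,4)(W), (2,4)(W), (5,1)(W), (4,3)(W) — all W, so L
(5,5): →(4,5)(W), (2,5)(W), (5,2)(W), (4,4)(W) — all W, so L
(5,6): →(4,6)(W), (2,6)(W), (5,3)(W), (4,5)(W) — all W, so L
(6,0): →(5,0)(W), (3,0)(W) — all W, so L
(6,1): →(5,1)(W), (3,1)(W), (5,0)(W) — all W, so L
(6,2): →(5,2)(W), (3,2)(W), (5,1)(W) — all W, so L
(7,4): →(6,4)(W), (4,4)(W), (7,1)(W), (6,3)(W) — all W, so L
(7,5): →(6,5)(W), (4,5)(W), (7,2)(W), (6,4)(W) — all W, so L
(7,6): →(6,6)(W), (4,6)(W), (7,3)(W), (6,5)(W) — all W, so L
Every other cell has at least one move into one of the L cells above, so it is W.
L cells per row: a=0: 5, a=1: 2, a=2: 4, a=3: 2, a=4: 4, a=5: 3, a=6: 3, a=7: 3; total 26.

26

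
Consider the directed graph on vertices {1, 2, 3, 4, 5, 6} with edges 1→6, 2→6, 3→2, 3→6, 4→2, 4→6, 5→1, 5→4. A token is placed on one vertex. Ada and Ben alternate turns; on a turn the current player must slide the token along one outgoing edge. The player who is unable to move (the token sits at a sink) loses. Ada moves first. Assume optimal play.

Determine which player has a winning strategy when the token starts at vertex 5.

Positions with no move are L. A position that does have a move is losing for the player to move precisely when every available move leads to a winning position for the opponent. Fill in the labels:
Every edge goes from a vertex to one that appears earlier in the order 6, 2, 4, 3, 1, 5, so processing vertices in that order labels each vertex after all of its successors.
6: no outgoing edge → L
2: →6(L), so W
4: →6(L), so W
3: →6(L), so W
1: →6(L), so W
5: →1(W), 4(W) — all W, so L
Every move from 5 reaches a W position, so the mover loses.

Ben wins.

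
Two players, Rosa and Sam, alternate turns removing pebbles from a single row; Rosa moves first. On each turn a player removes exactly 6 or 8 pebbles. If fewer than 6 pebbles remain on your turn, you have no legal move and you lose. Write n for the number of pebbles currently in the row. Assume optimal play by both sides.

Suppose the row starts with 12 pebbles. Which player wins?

Build the W/L table. Terminal = L. A non-terminal position is W if it has a move to some L; otherwise it is L.
n=0: no move → L
n=1: no move → L
n=2: no move → L
n=3: no move → L
n=4: no move → L
n=5: no move → L
n=6: →0(L), so W
n=7: →1(L), so W
n=8: →2(L), so W
n=9: →3(L), so W
n=10: →4(L), so W
n=11: →5(L), so W
n=12: →4(L), so W
From 12 Rosa can remove 8, leaving 4, reaching an L position.

Rosa wins.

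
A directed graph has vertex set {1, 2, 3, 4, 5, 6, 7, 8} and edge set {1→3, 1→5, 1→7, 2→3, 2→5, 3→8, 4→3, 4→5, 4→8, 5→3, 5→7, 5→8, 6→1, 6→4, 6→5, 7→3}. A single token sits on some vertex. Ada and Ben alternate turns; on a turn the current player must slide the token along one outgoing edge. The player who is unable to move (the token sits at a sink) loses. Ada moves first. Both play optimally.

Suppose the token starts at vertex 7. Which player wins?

Use the standard recursion: the mover loses at a terminal position; elsewhere, the mover wins exactly when some move hands the opponent an L position.
Every edge goes from a vertex to one that appears earlier in the order 8, 3, 7, 5, 1, 2, 4, 6, so processing vertices in that order labels each vertex after all of its successors.
8: no outgoing edge → L
3: reaches L-position 8 → W
7: only reaches 3(W), which is W → L
5: reaches L-position 7 → W
1: reaches L-position 7 → W
2: only reaches 5(W), 3(W), all W → L
4: reaches L-position 8 → W
6: only reaches 4(W), 1(W), 5(W), all W → L
Every move from 7 reaches a W position, so the mover loses.

Ben wins.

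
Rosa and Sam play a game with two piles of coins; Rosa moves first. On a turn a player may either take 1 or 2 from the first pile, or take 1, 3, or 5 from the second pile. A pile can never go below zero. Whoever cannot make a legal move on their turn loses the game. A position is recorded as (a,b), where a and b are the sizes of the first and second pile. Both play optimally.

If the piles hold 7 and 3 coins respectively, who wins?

Sam wins.

Positions with no move are L. A position that does have a move is losing for the player to move precisely when every available move leads to a winning position for the opponent. Fill in the labels:
No move ever increases a pile, so every position that can arise here has a ≤ 7 and b ≤ 3; it is enough to label the cells with 0 ≤ a ≤ 7 and 0 ≤ b ≤ 3.
Every move lowers a or b (never raises either), so fill the grid row by row in increasing a, and left to right within a row: each cell's successors are then already labelled.
      b=0  b=1  b=2  b=3
a=0:    L    W    L    W
a=1:    W    L    W    L
a=2:    W    W    W    W
a=3:    L    W    L    W
a=4:    W    L    W    L
a=5:    W    W    W    W
a=6:    L    W    L    W
a=7:    W    L    W    L
Cells with no legal move (terminal, hence L): (0,0).
The remaining L cells, each justified by listing all of its moves:
(0,2): only reaches (0,1)(W), which is W → L
(1,1): only reaches (0,1)(W), (1,0)(W), all W → L
(1,3): only reaches (0,3)(W), (1,2)(W), (1,0)(W), all W → L
(3,0): only reaches (2,0)(W), (1,0)(W), all W → L
(3,2): only reaches (2,2)(W), (1,2)(W), (3,1)(W), all W → L
(4,1): only reaches (3,1)(W), (2,1)(W), (4,0)(W), all W → L
(4,3): only reaches (3,3)(W), (2,3)(W), (4,2)(W), (4,0)(W), all W → L
(6,0): only reaches (5,0)(W), (4,0)(W), all W → L
(6,2): only reaches (5,2)(W), (4,2)(W), (6,1)(W), all W → L
(7,1): only reaches (6,1)(W), (5,1)(W), (7,0)(W), all W → L
(7,3): only reaches (6,3)(W), (5,3)(W), (7,2)(W), (7,0)(W), all W → L
Every other cell has at least one move into one of the L cells above, so it is W.
The starting position (7,3) is L: whatever Rosa does, the opponent receives a W position.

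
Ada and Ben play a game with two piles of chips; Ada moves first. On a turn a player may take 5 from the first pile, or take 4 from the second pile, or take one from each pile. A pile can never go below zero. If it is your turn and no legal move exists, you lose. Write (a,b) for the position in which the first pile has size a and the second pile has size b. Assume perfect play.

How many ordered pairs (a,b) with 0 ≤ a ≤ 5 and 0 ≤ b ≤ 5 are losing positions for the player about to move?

18

Positions with no move are L. A position that does have a move is losing for the player to move precisely when every available move leads to a winning position for the opponent. Fill in the labels:
Every move lowers a or b (never raises either), so fill the grid row by row in increasing a, and left to right within a row: each cell's successors are then already labelled.
      b=0  b=1  b=2  b=3  b=4  b=5
a=0:    L    L    L    L    W    W
a=1:    L    W    W    W    W    L
a=2:    L    W    L    L    W    L
a=3:    L    W    L    W    W    L
a=4:    L    W    L    W    W    L
a=5:    W    W    W    W    L    L
Cells with no legal move (terminal, hence L): (0,0), (0,1), (0,2), (0,3), (1,0), (2,0), (3,0), (4,0).
The remaining L cells, each justified by listing all of its moves:
(1,5): only reaches (1,1)(W), (0,4)(W), all W → L
(2,2): only reaches (1,1)(W), which is W → L
(2,3): only reaches (1,2)(W), which is W → L
(2,5): only reaches (2,1)(W), (1,4)(W), all W → L
(3,2): only reaches (2,1)(W), which is W → L
(3,5): only reaches (3,1)(W), (2,4)(W), all W → L
(4,2): only reaches (3,1)(W), which is W → L
(4,5): only reaches (4,1)(W), (3,4)(W), all W → L
(5,4): only reaches (0,4)(W), (5,0)(W), (4,3)(W), all W → L
(5,5): only reaches (0,5)(W), (5,1)(W), (4,4)(W), all W → L
Every other cell has at least one move into one of the L cells above, so it is W.
L cells per row: a=0: 4, a=1: 2, a=2: 4, a=3: 3, a=4: 3, a=5: 2; total 18.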